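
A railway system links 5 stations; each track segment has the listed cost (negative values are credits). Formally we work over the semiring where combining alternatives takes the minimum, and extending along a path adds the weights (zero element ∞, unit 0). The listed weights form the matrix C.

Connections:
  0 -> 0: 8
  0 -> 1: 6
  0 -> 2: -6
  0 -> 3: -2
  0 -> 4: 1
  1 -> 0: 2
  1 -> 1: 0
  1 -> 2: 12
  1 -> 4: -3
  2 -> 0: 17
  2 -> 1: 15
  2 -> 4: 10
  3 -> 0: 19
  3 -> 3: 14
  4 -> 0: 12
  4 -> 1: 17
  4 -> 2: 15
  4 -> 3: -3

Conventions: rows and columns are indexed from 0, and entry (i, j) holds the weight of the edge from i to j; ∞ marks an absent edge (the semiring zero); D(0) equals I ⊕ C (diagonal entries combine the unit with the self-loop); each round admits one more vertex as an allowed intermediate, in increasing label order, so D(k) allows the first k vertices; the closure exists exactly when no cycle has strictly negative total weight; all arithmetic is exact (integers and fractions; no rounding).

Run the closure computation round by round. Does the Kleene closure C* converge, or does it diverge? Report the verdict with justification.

D(0):
  [0, 6, -6, -2, 1]
  [2, 0, 12, ∞, -3]
  [17, 15, 0, ∞, 10]
  [19, ∞, ∞, 0, ∞]
  [12, 17, 15, -3, 0]
D(1):
  [0, 6, -6, -2, 1]
  [2, 0, -4, 0, -3]
  [17, 15, 0, 15, 10]
  [19, 25, 13, 0, 20]
  [12, 17, 6, -3, 0]
D(2):
  [0, 6, -6, -2, 1]
  [2, 0, -4, 0, -3]
  [17, 15, 0, 15, 10]
  [19, 25, 13, 0, 20]
  [12, 17, 6, -3, 0]
D(3):
  [0, 6, -6, -2, 1]
  [2, 0, -4, 0, -3]
  [17, 15, 0, 15, 10]
  [19, 25, 13, 0, 20]
  [12, 17, 6, -3, 0]
D(4):
  [0, 6, -6, -2, 1]
  [2, 0, -4, 0, -3]
  [17, 15, 0, 15, 10]
  [19, 25, 13, 0, 20]
  [12, 17, 6, -3, 0]
D(5):
  [0, 6, -6, -2, 1]
  [2, 0, -4, -6, -3]
  [17, 15, 0, 7, 10]
  [19, 25, 13, 0, 20]
  [12, 17, 6, -3, 0]
Key observation: every diagonal entry stays at the unit through all rounds, so no improving cycle exists.
Answer: CONVERGES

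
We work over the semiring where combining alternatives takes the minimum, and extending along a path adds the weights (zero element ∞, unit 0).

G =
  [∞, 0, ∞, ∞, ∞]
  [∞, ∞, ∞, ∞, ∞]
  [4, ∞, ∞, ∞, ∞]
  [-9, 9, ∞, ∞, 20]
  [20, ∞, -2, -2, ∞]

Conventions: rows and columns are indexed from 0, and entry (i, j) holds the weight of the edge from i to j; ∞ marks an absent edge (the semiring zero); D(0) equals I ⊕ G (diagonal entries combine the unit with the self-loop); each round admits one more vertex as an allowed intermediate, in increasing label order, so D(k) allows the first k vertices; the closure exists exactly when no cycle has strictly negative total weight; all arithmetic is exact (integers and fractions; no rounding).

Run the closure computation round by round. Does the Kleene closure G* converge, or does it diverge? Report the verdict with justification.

D(0):
  [0, 0, ∞, ∞, ∞]
  [∞, 0, ∞, ∞, ∞]
  [4, ∞, 0, ∞, ∞]
  [-9, 9, ∞, 0, 20]
  [20, ∞, -2, -2, 0]
D(1):
  [0, 0, ∞, ∞, ∞]
  [∞, 0, ∞, ∞, ∞]
  [4, 4, 0, ∞, ∞]
  [-9, -9, ∞, 0, 20]
  [20, 20, -2, -2, 0]
D(2):
  [0, 0, ∞, ∞, ∞]
  [∞, 0, ∞, ∞, ∞]
  [4, 4, 0, ∞, ∞]
  [-9, -9, ∞, 0, 20]
  [20, 20, -2, -2, 0]
D(3):
  [0, 0, ∞, ∞, ∞]
  [∞, 0, ∞, ∞, ∞]
  [4, 4, 0, ∞, ∞]
  [-9, -9, ∞, 0, 20]
  [2, 2, -2, -2, 0]
D(4):
  [0, 0, ∞, ∞, ∞]
  [∞, 0, ∞, ∞, ∞]
  [4, 4, 0, ∞, ∞]
  [-9, -9, ∞, 0, 20]
  [-11, -11, -2, -2, 0]
D(5):
  [0, 0, ∞, ∞, ∞]
  [∞, 0, ∞, ∞, ∞]
  [4, 4, 0, ∞, ∞]
  [-9, -9, 18, 0, 20]
  [-11, -11, -2, -2, 0]
Key observation: every diagonal entry stays at the unit through all rounds, so no improving cycle exists.
Answer: CONVERGES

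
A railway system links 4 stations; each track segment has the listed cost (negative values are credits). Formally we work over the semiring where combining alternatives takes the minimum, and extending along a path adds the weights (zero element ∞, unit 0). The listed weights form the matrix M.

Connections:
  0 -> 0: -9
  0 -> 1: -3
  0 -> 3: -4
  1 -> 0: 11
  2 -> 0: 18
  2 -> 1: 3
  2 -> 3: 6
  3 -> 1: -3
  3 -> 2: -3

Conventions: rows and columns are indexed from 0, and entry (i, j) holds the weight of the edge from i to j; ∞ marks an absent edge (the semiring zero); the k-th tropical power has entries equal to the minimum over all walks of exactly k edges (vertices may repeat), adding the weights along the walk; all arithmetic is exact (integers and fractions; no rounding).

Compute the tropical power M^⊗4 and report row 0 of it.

M^⊗2:
  [-18, -12, -7, -13]
  [2, 8, ∞, 7]
  [9, 3, 3, 14]
  [8, 0, ∞, 3]
M^⊗3:
  [-27, -21, -16, -22]
  [-7, -1, 4, -2]
  [0, 6, 11, 5]
  [-1, 0, 0, 4]
M^⊗4:
  [-36, -30, -25, -31]
  [-16, -10, -5, -11]
  [-9, -3, 2, -4]
  [-10, -4, 1, -5]
Answer: row 0 of M^⊗4 = [-36, -30, -25, -31]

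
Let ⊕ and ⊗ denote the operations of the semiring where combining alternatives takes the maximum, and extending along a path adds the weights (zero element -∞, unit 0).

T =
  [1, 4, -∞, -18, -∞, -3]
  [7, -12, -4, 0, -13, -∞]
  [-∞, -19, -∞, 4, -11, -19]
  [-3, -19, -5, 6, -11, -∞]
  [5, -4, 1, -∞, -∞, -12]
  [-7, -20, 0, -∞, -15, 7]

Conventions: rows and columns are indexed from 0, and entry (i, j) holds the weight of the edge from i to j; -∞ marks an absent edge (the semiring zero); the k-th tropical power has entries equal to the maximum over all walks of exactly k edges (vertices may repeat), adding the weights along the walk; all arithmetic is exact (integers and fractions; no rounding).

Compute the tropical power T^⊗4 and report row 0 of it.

T^⊗2:
  [11, 5, 0, 4, -9, 4]
  [8, 11, -5, 6, -11, 4]
  [1, -15, -1, 10, -7, -12]
  [3, 1, 1, 12, -5, -6]
  [6, 9, -8, 5, -10, 2]
  [0, -3, 7, 4, -8, 14]
T^⊗3:
  [12, 15, 4, 10, -7, 11]
  [18, 12, 7, 12, -2, 11]
  [7, 5, 5, 16, -1, -2]
  [9, 7, 7, 18, 1, 1]
  [16, 10, 5, 11, -4, 9]
  [7, 4, 14, 11, -1, 21]
T^⊗4:
  [22, 16, 11, 16, 2, 18]
  [19, 22, 11, 18, 1, 18]
  [13, 11, 11, 22, 5, 5]
  [15, 13, 13, 24, 7, 8]
  [17, 20, 9, 17, 0, 16]
  [14, 11, 21, 18, 6, 28]
Answer: row 0 of T^⊗4 = [22, 16, 11, 16, 2, 18]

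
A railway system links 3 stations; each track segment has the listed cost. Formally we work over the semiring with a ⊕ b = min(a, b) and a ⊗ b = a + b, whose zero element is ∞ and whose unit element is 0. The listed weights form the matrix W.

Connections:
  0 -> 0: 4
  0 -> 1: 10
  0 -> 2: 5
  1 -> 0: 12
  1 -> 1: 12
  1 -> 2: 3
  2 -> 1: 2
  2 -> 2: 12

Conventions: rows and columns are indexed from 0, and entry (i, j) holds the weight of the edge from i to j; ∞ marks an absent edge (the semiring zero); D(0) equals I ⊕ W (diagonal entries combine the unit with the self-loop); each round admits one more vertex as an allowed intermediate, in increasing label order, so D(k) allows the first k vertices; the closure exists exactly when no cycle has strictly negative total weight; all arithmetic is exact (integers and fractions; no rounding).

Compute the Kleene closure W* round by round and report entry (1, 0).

D(0):
  [0, 10, 5]
  [12, 0, 3]
  [∞, 2, 0]
D(1):
  [0, 10, 5]
  [12, 0, 3]
  [∞, 2, 0]
D(2):
  [0, 10, 5]
  [12, 0, 3]
  [14, 2, 0]
D(3):
  [0, 7, 5]
  [12, 0, 3]
  [14, 2, 0]
Answer: W*[1][0] = 12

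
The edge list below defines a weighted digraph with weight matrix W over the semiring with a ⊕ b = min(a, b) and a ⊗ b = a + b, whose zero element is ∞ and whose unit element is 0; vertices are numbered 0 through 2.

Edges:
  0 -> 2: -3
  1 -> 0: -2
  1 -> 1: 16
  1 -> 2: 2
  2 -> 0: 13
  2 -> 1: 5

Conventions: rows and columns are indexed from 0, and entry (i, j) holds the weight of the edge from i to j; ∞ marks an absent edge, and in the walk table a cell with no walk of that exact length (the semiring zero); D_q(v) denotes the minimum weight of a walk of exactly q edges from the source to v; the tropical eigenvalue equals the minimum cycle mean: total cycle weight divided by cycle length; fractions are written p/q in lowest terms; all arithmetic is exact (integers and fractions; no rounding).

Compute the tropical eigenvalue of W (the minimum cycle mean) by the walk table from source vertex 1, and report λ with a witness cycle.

q=0: [∞, 0, ∞]
q=1: [-2, 16, 2]
q=2: [14, 7, -5]
q=3: [5, 0, 9]
Optimal cycle mean attained by: cycle 0->2->1->0, total (-3) + 5 + (-2), length 3.
Answer: λ = 0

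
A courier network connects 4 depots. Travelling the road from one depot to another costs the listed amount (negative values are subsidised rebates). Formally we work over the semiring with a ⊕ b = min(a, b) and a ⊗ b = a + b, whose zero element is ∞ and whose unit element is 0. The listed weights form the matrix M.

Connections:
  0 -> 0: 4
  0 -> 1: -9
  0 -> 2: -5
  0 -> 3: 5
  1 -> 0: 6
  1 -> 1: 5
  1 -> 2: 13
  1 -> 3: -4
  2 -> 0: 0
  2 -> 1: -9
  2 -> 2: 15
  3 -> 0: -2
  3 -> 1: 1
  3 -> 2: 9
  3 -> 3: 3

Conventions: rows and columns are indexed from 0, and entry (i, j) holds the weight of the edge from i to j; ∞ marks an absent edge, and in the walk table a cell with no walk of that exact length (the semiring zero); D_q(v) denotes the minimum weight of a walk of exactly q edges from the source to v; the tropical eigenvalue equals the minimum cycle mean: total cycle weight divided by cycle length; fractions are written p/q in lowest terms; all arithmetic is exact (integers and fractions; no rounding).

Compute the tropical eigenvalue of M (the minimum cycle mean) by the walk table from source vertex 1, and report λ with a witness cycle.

q=0: [∞, 0, ∞, ∞]
q=1: [6, 5, 13, -4]
q=2: [-6, -3, 1, -1]
q=3: [-3, -15, -11, -7]
q=4: [-11, -20, -8, -19]
Optimal cycle mean attained by: cycle 0->1->3->0, total (-9) + (-4) + (-2), length 3.
Answer: λ = -5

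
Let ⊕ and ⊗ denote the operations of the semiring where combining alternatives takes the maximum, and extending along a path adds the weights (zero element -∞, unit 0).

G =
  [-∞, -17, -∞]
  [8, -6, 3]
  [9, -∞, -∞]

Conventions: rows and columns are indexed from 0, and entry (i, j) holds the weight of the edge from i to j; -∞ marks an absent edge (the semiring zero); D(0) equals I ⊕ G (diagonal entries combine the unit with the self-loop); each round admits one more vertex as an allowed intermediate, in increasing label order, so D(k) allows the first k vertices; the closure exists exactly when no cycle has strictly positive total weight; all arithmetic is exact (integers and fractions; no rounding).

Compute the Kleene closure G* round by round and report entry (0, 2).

D(0):
  [0, -17, -∞]
  [8, 0, 3]
  [9, -∞, 0]
D(1):
  [0, -17, -∞]
  [8, 0, 3]
  [9, -8, 0]
D(2):
  [0, -17, -14]
  [8, 0, 3]
  [9, -8, 0]
D(3):
  [0, -17, -14]
  [12, 0, 3]
  [9, -8, 0]
Answer: G*[0][2] = -14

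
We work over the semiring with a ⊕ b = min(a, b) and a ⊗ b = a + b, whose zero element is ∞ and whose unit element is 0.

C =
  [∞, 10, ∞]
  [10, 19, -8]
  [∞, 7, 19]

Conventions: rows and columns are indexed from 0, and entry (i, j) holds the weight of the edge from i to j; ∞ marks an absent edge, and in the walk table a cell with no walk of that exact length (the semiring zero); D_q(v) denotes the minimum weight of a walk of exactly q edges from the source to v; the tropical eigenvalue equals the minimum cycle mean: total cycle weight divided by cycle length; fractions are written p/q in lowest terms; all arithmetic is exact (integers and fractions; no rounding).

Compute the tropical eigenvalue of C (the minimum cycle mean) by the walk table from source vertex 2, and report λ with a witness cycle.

q=0: [∞, ∞, 0]
q=1: [∞, 7, 19]
q=2: [17, 26, -1]
q=3: [36, 6, 18]
Optimal cycle mean attained by: cycle 1->2->1, total (-8) + 7, length 2.
Answer: λ = -1/2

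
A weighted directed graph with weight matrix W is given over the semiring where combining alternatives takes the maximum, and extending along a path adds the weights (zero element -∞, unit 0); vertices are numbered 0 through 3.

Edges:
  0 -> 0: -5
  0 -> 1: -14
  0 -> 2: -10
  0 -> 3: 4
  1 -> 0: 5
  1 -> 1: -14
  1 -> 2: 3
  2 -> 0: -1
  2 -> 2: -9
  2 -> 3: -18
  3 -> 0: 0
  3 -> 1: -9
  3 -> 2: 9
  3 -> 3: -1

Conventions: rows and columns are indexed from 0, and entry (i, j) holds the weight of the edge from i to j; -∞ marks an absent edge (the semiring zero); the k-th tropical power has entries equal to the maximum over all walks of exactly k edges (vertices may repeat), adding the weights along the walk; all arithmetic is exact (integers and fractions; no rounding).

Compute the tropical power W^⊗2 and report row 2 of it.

W^⊗2:
  [4, -5, 13, 3]
  [2, -9, -5, 9]
  [-6, -15, -9, 3]
  [8, -10, 8, 4]
Answer: row 2 of W^⊗2 = [-6, -15, -9, 3]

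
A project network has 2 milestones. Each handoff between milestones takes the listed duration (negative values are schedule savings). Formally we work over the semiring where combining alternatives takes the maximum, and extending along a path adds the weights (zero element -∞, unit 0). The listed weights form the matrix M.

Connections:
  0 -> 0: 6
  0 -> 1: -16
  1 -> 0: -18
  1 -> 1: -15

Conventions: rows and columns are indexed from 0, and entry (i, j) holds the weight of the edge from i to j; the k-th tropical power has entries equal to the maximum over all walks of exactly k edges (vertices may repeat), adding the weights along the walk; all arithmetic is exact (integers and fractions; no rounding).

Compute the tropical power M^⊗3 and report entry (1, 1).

M^⊗2:
  [12, -10]
  [-12, -30]
M^⊗3:
  [18, -4]
  [-6, -28]
Key observation: the optimum is the walk 1->0->0->1, with weight (-18) + 6 + (-16) = -28.
Optimal value attained by: walk 1->0->0->1.
Answer: (M^⊗3)[1][1] = -28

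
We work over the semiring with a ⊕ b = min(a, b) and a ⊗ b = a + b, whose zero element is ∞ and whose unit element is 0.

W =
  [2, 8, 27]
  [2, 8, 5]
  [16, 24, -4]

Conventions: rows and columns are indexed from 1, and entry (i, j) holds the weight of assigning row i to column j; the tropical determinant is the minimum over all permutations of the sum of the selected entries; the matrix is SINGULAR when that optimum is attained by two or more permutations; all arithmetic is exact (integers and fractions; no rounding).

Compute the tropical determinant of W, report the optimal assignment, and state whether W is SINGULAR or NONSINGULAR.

σ = (1, 2, 3): 2 + 8 + (-4) = 6
σ = (1, 3, 2): 2 + 5 + 24 = 31
σ = (2, 1, 3): 8 + 2 + (-4) = 6
σ = (2, 3, 1): 8 + 5 + 16 = 29
σ = (3, 1, 2): 27 + 2 + 24 = 53
σ = (3, 2, 1): 27 + 8 + 16 = 51
Optimal value attained by: σ = (1, 2, 3).
Answer: det⊕(W) = 6; verdict: SINGULAR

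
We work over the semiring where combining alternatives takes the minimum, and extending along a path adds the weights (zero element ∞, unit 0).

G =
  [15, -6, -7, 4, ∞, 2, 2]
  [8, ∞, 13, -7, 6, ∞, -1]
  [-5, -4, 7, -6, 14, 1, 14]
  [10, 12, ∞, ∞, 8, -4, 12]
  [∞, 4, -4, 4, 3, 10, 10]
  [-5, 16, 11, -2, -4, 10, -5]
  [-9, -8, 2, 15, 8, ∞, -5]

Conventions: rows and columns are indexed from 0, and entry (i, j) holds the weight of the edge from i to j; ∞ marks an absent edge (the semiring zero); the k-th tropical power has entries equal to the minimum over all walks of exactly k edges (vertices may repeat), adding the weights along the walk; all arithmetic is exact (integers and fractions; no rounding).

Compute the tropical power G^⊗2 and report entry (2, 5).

G^⊗2:
  [-12, -11, 0, -13, -2, -6, -7]
  [-10, -9, 1, 7, 1, -11, -6]
  [-4, -11, -12, -11, -3, -10, -5]
  [-9, 4, 3, -6, -8, 6, -9]
  [-9, -8, -1, -10, 6, -3, 3]
  [-14, -13, -12, -1, -1, -6, -10]
  [-14, -15, -16, -15, -2, -7, -10]
Key observation: the optimum is the walk 2->3->5, with weight (-6) + (-4) = -10.
Optimal value attained by: walk 2->3->5.
Answer: (G^⊗2)[2][5] = -10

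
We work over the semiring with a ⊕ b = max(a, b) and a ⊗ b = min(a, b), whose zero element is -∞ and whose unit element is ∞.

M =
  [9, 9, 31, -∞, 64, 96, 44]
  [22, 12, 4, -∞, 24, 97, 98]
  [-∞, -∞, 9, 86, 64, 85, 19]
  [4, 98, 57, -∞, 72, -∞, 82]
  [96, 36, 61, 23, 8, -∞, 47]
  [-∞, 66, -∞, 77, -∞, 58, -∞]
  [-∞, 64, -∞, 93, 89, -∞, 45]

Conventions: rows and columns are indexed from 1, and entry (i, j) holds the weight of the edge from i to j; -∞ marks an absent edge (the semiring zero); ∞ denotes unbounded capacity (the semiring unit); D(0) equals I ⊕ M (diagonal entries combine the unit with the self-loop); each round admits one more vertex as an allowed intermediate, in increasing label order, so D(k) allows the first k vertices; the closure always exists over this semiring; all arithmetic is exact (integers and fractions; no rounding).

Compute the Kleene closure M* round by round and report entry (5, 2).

D(0):
  [∞, 9, 31, -∞, 64, 96, 44]
  [22, ∞, 4, -∞, 24, 97, 98]
  [-∞, -∞, ∞, 86, 64, 85, 19]
  [4, 98, 57, ∞, 72, -∞, 82]
  [96, 36, 61, 23, ∞, -∞, 47]
  [-∞, 66, -∞, 77, -∞, ∞, -∞]
  [-∞, 64, -∞, 93, 89, -∞, ∞]
D(1):
  [∞, 9, 31, -∞, 64, 96, 44]
  [22, ∞, 22, -∞, 24, 97, 98]
  [-∞, -∞, ∞, 86, 64, 85, 19]
  [4, 98, 57, ∞, 72, 4, 82]
  [96, 36, 61, 23, ∞, 96, 47]
  [-∞, 66, -∞, 77, -∞, ∞, -∞]
  [-∞, 64, -∞, 93, 89, -∞, ∞]
D(2):
  [∞, 9, 31, -∞, 64, 96, 44]
  [22, ∞, 22, -∞, 24, 97, 98]
  [-∞, -∞, ∞, 86, 64, 85, 19]
  [22, 98, 57, ∞, 72, 97, 98]
  [96, 36, 61, 23, ∞, 96, 47]
  [22, 66, 22, 77, 24, ∞, 66]
  [22, 64, 22, 93, 89, 64, ∞]
D(3):
  [∞, 9, 31, 31, 64, 96, 44]
  [22, ∞, 22, 22, 24, 97, 98]
  [-∞, -∞, ∞, 86, 64, 85, 19]
  [22, 98, 57, ∞, 72, 97, 98]
  [96, 36, 61, 61, ∞, 96, 47]
  [22, 66, 22, 77, 24, ∞, 66]
  [22, 64, 22, 93, 89, 64, ∞]
D(4):
  [∞, 31, 31, 31, 64, 96, 44]
  [22, ∞, 22, 22, 24, 97, 98]
  [22, 86, ∞, 86, 72, 86, 86]
  [22, 98, 57, ∞, 72, 97, 98]
  [96, 61, 61, 61, ∞, 96, 61]
  [22, 77, 57, 77, 72, ∞, 77]
  [22, 93, 57, 93, 89, 93, ∞]
D(5):
  [∞, 61, 61, 61, 64, 96, 61]
  [24, ∞, 24, 24, 24, 97, 98]
  [72, 86, ∞, 86, 72, 86, 86]
  [72, 98, 61, ∞, 72, 97, 98]
  [96, 61, 61, 61, ∞, 96, 61]
  [72, 77, 61, 77, 72, ∞, 77]
  [89, 93, 61, 93, 89, 93, ∞]
D(6):
  [∞, 77, 61, 77, 72, 96, 77]
  [72, ∞, 61, 77, 72, 97, 98]
  [72, 86, ∞, 86, 72, 86, 86]
  [72, 98, 61, ∞, 72, 97, 98]
  [96, 77, 61, 77, ∞, 96, 77]
  [72, 77, 61, 77, 72, ∞, 77]
  [89, 93, 61, 93, 89, 93, ∞]
D(7):
  [∞, 77, 61, 77, 77, 96, 77]
  [89, ∞, 61, 93, 89, 97, 98]
  [86, 86, ∞, 86, 86, 86, 86]
  [89, 98, 61, ∞, 89, 97, 98]
  [96, 77, 61, 77, ∞, 96, 77]
  [77, 77, 61, 77, 77, ∞, 77]
  [89, 93, 61, 93, 89, 93, ∞]
Answer: M*[5][2] = 77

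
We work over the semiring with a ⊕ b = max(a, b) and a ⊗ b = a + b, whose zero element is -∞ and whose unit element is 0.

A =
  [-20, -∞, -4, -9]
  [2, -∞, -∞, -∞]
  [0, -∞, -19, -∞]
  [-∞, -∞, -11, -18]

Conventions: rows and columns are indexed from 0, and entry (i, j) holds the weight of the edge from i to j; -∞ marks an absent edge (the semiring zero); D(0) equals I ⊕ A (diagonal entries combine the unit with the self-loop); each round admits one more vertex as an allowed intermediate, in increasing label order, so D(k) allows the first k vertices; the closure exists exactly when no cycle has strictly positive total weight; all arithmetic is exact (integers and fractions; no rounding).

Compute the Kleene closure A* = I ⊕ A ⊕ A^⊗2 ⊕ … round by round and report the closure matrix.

D(0):
  [0, -∞, -4, -9]
  [2, 0, -∞, -∞]
  [0, -∞, 0, -∞]
  [-∞, -∞, -11, 0]
D(1):
  [0, -∞, -4, -9]
  [2, 0, -2, -7]
  [0, -∞, 0, -9]
  [-∞, -∞, -11, 0]
D(2):
  [0, -∞, -4, -9]
  [2, 0, -2, -7]
  [0, -∞, 0, -9]
  [-∞, -∞, -11, 0]
D(3):
  [0, -∞, -4, -9]
  [2, 0, -2, -7]
  [0, -∞, 0, -9]
  [-11, -∞, -11, 0]
D(4):
  [0, -∞, -4, -9]
  [2, 0, -2, -7]
  [0, -∞, 0, -9]
  [-11, -∞, -11, 0]
Answer: A* = [[0, -∞, -4, -9], [2, 0, -2, -7], [0, -∞, 0, -9], [-11, -∞, -11, 0]]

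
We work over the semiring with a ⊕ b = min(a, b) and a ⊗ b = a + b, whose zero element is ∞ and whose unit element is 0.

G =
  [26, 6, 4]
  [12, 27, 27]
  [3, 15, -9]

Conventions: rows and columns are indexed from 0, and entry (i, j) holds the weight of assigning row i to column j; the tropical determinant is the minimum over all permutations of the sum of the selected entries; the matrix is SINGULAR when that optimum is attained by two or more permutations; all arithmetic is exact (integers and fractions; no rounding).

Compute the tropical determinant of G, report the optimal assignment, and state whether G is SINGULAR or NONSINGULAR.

σ = (0, 1, 2): 26 + 27 + (-9) = 44
σ = (0, 2, 1): 26 + 27 + 15 = 68
σ = (1, 0, 2): 6 + 12 + (-9) = 9
σ = (1, 2, 0): 6 + 27 + 3 = 36
σ = (2, 0, 1): 4 + 12 + 15 = 31
σ = (2, 1, 0): 4 + 27 + 3 = 34
Optimal value attained by: σ = (1, 0, 2).
Answer: det⊕(G) = 9; verdict: NONSINGULAR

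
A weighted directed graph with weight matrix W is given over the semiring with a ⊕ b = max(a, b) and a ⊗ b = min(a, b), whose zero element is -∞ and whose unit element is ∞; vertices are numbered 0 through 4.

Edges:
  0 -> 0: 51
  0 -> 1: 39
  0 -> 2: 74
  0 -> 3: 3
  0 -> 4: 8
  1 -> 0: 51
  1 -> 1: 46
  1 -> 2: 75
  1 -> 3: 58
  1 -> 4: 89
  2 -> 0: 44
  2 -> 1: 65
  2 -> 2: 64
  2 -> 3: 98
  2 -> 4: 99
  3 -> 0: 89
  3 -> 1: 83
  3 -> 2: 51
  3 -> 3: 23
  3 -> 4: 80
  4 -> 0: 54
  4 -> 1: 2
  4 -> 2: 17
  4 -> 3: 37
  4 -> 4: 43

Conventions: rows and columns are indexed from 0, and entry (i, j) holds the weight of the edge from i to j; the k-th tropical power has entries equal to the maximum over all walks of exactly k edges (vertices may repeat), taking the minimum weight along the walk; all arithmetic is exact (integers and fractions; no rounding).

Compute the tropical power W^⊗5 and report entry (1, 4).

W^⊗2:
  [51, 65, 64, 74, 74]
  [58, 65, 64, 75, 75]
  [89, 83, 65, 64, 80]
  [54, 51, 75, 58, 83]
  [51, 39, 54, 37, 43]
W^⊗3:
  [74, 74, 65, 64, 74]
  [75, 75, 65, 64, 75]
  [64, 65, 75, 65, 83]
  [58, 65, 64, 75, 75]
  [51, 54, 54, 54, 54]
W^⊗4:
  [64, 65, 74, 65, 74]
  [64, 65, 75, 65, 75]
  [65, 65, 65, 75, 75]
  [75, 75, 65, 64, 75]
  [54, 54, 54, 54, 54]
W^⊗5:
  [65, 65, 65, 74, 74]
  [65, 65, 65, 75, 75]
  [75, 75, 65, 65, 75]
  [64, 65, 75, 65, 75]
  [54, 54, 54, 54, 54]
Key observation: the optimum is the walk 1->2->3->1->2->4, with weight 75 min 98 min 83 min 75 min 99 = 75.
Optimal value attained by: walk 1->2->3->1->2->4.
Answer: (W^⊗5)[1][4] = 75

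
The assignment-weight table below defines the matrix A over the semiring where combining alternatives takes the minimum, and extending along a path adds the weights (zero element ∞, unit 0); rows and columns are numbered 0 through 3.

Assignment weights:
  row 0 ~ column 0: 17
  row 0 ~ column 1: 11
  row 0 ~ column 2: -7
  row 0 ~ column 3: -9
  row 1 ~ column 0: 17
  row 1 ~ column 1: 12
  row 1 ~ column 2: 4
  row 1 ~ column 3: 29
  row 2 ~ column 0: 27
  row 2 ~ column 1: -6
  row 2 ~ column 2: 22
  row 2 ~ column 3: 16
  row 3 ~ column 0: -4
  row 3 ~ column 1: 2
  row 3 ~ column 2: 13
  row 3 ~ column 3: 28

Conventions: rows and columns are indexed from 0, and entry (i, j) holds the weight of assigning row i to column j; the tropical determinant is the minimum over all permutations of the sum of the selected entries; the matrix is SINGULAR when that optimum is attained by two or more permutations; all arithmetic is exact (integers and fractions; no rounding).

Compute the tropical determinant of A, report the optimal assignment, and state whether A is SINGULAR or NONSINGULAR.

σ = (0, 1, 2, 3): 17 + 12 + 22 + 28 = 79
σ = (0, 1, 3, 2): 17 + 12 + 16 + 13 = 58
σ = (0, 2, 1, 3): 17 + 4 + (-6) + 28 = 43
σ = (0, 2, 3, 1): 17 + 4 + 16 + 2 = 39
σ = (0, 3, 1, 2): 17 + 29 + (-6) + 13 = 53
σ = (0, 3, 2, 1): 17 + 29 + 22 + 2 = 70
σ = (1, 0, 2, 3): 11 + 17 + 22 + 28 = 78
σ = (1, 0, 3, 2): 11 + 17 + 16 + 13 = 57
σ = (1, 2, 0, 3): 11 + 4 + 27 + 28 = 70
σ = (1, 2, 3, 0): 11 + 4 + 16 + (-4) = 27
σ = (1, 3, 0, 2): 11 + 29 + 27 + 13 = 80
σ = (1, 3, 2, 0): 11 + 29 + 22 + (-4) = 58
σ = (2, 0, 1, 3): (-7) + 17 + (-6) + 28 = 32
σ = (2, 0, 3, 1): (-7) + 17 + 16 + 2 = 28
σ = (2, 1, 0, 3): (-7) + 12 + 27 + 28 = 60
σ = (2, 1, 3, 0): (-7) + 12 + 16 + (-4) = 17
σ = (2, 3, 0, 1): (-7) + 29 + 27 + 2 = 51
σ = (2, 3, 1, 0): (-7) + 29 + (-6) + (-4) = 12
σ = (3, 0, 1, 2): (-9) + 17 + (-6) + 13 = 15
σ = (3, 0, 2, 1): (-9) + 17 + 22 + 2 = 32
σ = (3, 1, 0, 2): (-9) + 12 + 27 + 13 = 43
σ = (3, 1, 2, 0): (-9) + 12 + 22 + (-4) = 21
σ = (3, 2, 0, 1): (-9) + 4 + 27 + 2 = 24
σ = (3, 2, 1, 0): (-9) + 4 + (-6) + (-4) = -15
Optimal value attained by: σ = (3, 2, 1, 0).
Answer: det⊕(A) = -15; verdict: NONSINGULAR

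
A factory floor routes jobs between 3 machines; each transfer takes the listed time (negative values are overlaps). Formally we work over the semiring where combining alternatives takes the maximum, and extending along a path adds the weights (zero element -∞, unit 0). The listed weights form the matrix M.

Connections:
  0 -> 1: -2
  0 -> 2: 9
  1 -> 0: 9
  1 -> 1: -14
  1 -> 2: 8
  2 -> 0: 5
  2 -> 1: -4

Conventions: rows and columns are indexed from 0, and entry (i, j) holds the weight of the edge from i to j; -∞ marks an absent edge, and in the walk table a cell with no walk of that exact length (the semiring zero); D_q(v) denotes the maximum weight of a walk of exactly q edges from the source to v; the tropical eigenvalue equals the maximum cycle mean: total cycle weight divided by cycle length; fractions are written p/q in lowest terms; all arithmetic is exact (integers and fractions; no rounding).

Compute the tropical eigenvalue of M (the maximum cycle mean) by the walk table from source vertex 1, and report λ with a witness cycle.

q=0: [-∞, 0, -∞]
q=1: [9, -14, 8]
q=2: [13, 7, 18]
q=3: [23, 14, 22]
Optimal cycle mean attained by: cycle 0->2->0, total 9 + 5, length 2.
Answer: λ = 7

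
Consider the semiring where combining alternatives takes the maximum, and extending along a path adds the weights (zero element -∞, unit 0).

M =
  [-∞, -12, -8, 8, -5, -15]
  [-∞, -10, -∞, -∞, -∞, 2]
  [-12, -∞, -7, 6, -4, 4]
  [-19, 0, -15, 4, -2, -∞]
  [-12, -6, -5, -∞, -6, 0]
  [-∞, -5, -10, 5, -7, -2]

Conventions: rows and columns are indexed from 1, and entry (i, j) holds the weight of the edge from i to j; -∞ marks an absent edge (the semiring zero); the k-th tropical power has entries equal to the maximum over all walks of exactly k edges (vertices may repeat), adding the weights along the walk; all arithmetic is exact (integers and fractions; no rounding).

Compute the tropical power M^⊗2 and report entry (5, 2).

M^⊗2:
  [-11, 8, -7, 12, 6, -4]
  [-∞, -3, -8, 7, -5, 0]
  [-13, 6, -6, 10, 4, 2]
  [-14, 4, -7, 8, 2, 2]
  [-17, -5, -10, 5, -7, -1]
  [-14, 5, -10, 9, 3, -3]
Key observation: the optimum is the walk 5->6->2, with weight 0 + (-5) = -5.
Optimal value attained by: walk 5->6->2.
Answer: (M^⊗2)[5][2] = -5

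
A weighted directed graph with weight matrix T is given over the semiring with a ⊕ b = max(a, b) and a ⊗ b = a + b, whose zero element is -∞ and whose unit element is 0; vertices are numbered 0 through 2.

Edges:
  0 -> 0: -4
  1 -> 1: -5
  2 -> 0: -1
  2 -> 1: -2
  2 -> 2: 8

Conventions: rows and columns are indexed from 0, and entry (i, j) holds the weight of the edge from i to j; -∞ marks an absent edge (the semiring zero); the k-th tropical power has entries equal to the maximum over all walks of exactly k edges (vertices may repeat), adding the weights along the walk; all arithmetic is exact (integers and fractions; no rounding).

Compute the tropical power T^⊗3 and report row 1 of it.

T^⊗2:
  [-8, -∞, -∞]
  [-∞, -10, -∞]
  [7, 6, 16]
T^⊗3:
  [-12, -∞, -∞]
  [-∞, -15, -∞]
  [15, 14, 24]
Answer: row 1 of T^⊗3 = [-∞, -15, -∞]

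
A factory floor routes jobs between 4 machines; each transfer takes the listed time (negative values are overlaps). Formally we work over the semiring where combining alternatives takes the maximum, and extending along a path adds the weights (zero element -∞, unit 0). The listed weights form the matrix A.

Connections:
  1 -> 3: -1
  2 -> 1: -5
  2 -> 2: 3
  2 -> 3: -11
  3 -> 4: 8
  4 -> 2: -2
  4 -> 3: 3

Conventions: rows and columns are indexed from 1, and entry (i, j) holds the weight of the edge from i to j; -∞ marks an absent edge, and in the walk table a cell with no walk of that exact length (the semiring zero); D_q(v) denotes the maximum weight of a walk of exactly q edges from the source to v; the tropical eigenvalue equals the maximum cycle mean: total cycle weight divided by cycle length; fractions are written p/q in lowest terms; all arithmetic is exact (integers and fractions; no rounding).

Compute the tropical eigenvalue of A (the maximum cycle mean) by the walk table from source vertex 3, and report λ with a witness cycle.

q=0: [-∞, -∞, 0, -∞]
q=1: [-∞, -∞, -∞, 8]
q=2: [-∞, 6, 11, -∞]
q=3: [1, 9, -5, 19]
q=4: [4, 17, 22, 3]
Optimal cycle mean attained by: cycle 3->4->3, total 8 + 3, length 2.
Answer: λ = 11/2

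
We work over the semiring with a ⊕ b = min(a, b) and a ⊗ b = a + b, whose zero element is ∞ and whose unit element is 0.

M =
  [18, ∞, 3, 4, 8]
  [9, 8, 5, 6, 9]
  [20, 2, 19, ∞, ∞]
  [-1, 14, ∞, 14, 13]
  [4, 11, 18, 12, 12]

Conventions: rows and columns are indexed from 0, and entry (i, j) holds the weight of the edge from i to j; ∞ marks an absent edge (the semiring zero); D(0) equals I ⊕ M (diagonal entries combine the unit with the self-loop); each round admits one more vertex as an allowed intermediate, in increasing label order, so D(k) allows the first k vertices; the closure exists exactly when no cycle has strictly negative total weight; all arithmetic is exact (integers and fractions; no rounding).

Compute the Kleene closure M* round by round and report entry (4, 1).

D(0):
  [0, ∞, 3, 4, 8]
  [9, 0, 5, 6, 9]
  [20, 2, 0, ∞, ∞]
  [-1, 14, ∞, 0, 13]
  [4, 11, 18, 12, 0]
D(1):
  [0, ∞, 3, 4, 8]
  [9, 0, 5, 6, 9]
  [20, 2, 0, 24, 28]
  [-1, 14, 2, 0, 7]
  [4, 11, 7, 8, 0]
D(2):
  [0, ∞, 3, 4, 8]
  [9, 0, 5, 6, 9]
  [11, 2, 0, 8, 11]
  [-1, 14, 2, 0, 7]
  [4, 11, 7, 8, 0]
D(3):
  [0, 5, 3, 4, 8]
  [9, 0, 5, 6, 9]
  [11, 2, 0, 8, 11]
  [-1, 4, 2, 0, 7]
  [4, 9, 7, 8, 0]
D(4):
  [0, 5, 3, 4, 8]
  [5, 0, 5, 6, 9]
  [7, 2, 0, 8, 11]
  [-1, 4, 2, 0, 7]
  [4, 9, 7, 8, 0]
D(5):
  [0, 5, 3, 4, 8]
  [5, 0, 5, 6, 9]
  [7, 2, 0, 8, 11]
  [-1, 4, 2, 0, 7]
  [4, 9, 7, 8, 0]
Answer: M*[4][1] = 9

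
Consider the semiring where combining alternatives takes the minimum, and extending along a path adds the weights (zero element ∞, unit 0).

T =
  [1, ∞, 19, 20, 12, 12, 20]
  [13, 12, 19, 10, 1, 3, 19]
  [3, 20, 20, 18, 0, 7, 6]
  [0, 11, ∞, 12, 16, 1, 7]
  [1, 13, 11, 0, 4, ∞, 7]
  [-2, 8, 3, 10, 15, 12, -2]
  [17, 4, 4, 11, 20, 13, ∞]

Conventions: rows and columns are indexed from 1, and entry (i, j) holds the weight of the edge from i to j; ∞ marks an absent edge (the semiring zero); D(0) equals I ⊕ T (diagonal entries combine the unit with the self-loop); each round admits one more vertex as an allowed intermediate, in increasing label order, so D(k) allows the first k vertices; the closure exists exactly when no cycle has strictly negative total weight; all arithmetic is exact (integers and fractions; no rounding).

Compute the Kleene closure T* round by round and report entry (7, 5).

D(0):
  [0, ∞, 19, 20, 12, 12, 20]
  [13, 0, 19, 10, 1, 3, 19]
  [3, 20, 0, 18, 0, 7, 6]
  [0, 11, ∞, 0, 16, 1, 7]
  [1, 13, 11, 0, 0, ∞, 7]
  [-2, 8, 3, 10, 15, 0, -2]
  [17, 4, 4, 11, 20, 13, 0]
D(1):
  [0, ∞, 19, 20, 12, 12, 20]
  [13, 0, 19, 10, 1, 3, 19]
  [3, 20, 0, 18, 0, 7, 6]
  [0, 11, 19, 0, 12, 1, 7]
  [1, 13, 11, 0, 0, 13, 7]
  [-2, 8, 3, 10, 10, 0, -2]
  [17, 4, 4, 11, 20, 13, 0]
D(2):
  [0, ∞, 19, 20, 12, 12, 20]
  [13, 0, 19, 10, 1, 3, 19]
  [3, 20, 0, 18, 0, 7, 6]
  [0, 11, 19, 0, 12, 1, 7]
  [1, 13, 11, 0, 0, 13, 7]
  [-2, 8, 3, 10, 9, 0, -2]
  [17, 4, 4, 11, 5, 7, 0]
D(3):
  [0, 39, 19, 20, 12, 12, 20]
  [13, 0, 19, 10, 1, 3, 19]
  [3, 20, 0, 18, 0, 7, 6]
  [0, 11, 19, 0, 12, 1, 7]
  [1, 13, 11, 0, 0, 13, 7]
  [-2, 8, 3, 10, 3, 0, -2]
  [7, 4, 4, 11, 4, 7, 0]
D(4):
  [0, 31, 19, 20, 12, 12, 20]
  [10, 0, 19, 10, 1, 3, 17]
  [3, 20, 0, 18, 0, 7, 6]
  [0, 11, 19, 0, 12, 1, 7]
  [0, 11, 11, 0, 0, 1, 7]
  [-2, 8, 3, 10, 3, 0, -2]
  [7, 4, 4, 11, 4, 7, 0]
D(5):
  [0, 23, 19, 12, 12, 12, 19]
  [1, 0, 12, 1, 1, 2, 8]
  [0, 11, 0, 0, 0, 1, 6]
  [0, 11, 19, 0, 12, 1, 7]
  [0, 11, 11, 0, 0, 1, 7]
  [-2, 8, 3, 3, 3, 0, -2]
  [4, 4, 4, 4, 4, 5, 0]
D(6):
  [0, 20, 15, 12, 12, 12, 10]
  [0, 0, 5, 1, 1, 2, 0]
  [-1, 9, 0, 0, 0, 1, -1]
  [-1, 9, 4, 0, 4, 1, -1]
  [-1, 9, 4, 0, 0, 1, -1]
  [-2, 8, 3, 3, 3, 0, -2]
  [3, 4, 4, 4, 4, 5, 0]
D(7):
  [0, 14, 14, 12, 12, 12, 10]
  [0, 0, 4, 1, 1, 2, 0]
  [-1, 3, 0, 0, 0, 1, -1]
  [-1, 3, 3, 0, 3, 1, -1]
  [-1, 3, 3, 0, 0, 1, -1]
  [-2, 2, 2, 2, 2, 0, -2]
  [3, 4, 4, 4, 4, 5, 0]
Answer: T*[7][5] = 4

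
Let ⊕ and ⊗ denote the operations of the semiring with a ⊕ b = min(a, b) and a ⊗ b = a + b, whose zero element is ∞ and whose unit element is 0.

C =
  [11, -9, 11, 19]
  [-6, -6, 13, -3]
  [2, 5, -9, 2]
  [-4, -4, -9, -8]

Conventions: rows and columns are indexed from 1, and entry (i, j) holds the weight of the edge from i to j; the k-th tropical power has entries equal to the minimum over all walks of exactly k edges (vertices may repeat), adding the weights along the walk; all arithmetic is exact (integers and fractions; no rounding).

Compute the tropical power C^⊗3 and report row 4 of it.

C^⊗2:
  [-15, -15, 2, -12]
  [-12, -15, -12, -11]
  [-7, -7, -18, -7]
  [-12, -13, -18, -16]
C^⊗3:
  [-21, -24, -21, -20]
  [-21, -21, -21, -19]
  [-16, -16, -27, -16]
  [-20, -21, -27, -24]
Answer: row 4 of C^⊗3 = [-20, -21, -27, -24]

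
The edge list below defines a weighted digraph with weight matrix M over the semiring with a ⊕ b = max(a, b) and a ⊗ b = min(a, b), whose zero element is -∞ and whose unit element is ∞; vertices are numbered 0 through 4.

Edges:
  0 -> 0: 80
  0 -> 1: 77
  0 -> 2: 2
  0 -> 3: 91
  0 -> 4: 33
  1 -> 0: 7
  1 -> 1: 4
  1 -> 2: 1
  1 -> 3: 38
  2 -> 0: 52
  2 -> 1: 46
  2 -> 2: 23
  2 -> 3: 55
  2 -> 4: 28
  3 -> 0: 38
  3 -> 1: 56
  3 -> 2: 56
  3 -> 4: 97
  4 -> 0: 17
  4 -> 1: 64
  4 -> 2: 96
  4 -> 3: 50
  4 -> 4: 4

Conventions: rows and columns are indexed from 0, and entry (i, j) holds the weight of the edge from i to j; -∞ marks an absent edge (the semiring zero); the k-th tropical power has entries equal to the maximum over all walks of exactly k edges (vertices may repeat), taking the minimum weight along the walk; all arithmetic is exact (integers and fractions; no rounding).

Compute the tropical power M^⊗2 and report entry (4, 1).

M^⊗2:
  [80, 77, 56, 80, 91]
  [38, 38, 38, 7, 38]
  [52, 55, 55, 52, 55]
  [52, 64, 96, 55, 33]
  [52, 50, 50, 55, 50]
Key observation: the optimum is the walk 4->3->1, with weight 50 min 56 = 50.
Optimal value attained by: walk 4->3->1.
Answer: (M^⊗2)[4][1] = 50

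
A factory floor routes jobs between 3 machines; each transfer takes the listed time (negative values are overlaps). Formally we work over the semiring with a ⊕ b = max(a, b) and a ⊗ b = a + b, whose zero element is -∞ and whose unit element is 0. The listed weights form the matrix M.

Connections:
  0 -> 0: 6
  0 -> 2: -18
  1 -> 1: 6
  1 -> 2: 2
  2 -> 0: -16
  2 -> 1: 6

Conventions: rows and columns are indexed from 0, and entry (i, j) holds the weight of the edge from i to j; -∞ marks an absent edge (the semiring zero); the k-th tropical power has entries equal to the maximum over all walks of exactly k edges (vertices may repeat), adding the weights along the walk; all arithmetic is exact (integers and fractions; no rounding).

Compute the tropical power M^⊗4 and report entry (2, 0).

M^⊗2:
  [12, -12, -12]
  [-14, 12, 8]
  [-10, 12, 8]
M^⊗3:
  [18, -6, -6]
  [-8, 18, 14]
  [-4, 18, 14]
M^⊗4:
  [24, 0, 0]
  [-2, 24, 20]
  [2, 24, 20]
Key observation: the optimum is the walk 2->0->0->0->0, with weight (-16) + 6 + 6 + 6 = 2.
Optimal value attained by: walk 2->0->0->0->0.
Answer: (M^⊗4)[2][0] = 2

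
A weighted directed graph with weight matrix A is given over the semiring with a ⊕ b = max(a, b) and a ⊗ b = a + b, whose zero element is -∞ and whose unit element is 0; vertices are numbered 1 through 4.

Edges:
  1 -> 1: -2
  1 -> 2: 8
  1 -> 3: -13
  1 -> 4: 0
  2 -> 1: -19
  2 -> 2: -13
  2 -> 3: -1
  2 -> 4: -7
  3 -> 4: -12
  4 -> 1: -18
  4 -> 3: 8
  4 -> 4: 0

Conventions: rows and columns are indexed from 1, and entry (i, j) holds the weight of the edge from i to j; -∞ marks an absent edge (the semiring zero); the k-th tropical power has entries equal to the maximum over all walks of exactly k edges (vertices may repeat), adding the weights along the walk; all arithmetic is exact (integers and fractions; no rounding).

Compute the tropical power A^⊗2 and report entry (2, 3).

A^⊗2:
  [-4, 6, 8, 1]
  [-21, -11, 1, -7]
  [-30, -∞, -4, -12]
  [-18, -10, 8, 0]
Key observation: the optimum is the walk 2->4->3, with weight (-7) + 8 = 1.
Optimal value attained by: walk 2->4->3.
Answer: (A^⊗2)[2][3] = 1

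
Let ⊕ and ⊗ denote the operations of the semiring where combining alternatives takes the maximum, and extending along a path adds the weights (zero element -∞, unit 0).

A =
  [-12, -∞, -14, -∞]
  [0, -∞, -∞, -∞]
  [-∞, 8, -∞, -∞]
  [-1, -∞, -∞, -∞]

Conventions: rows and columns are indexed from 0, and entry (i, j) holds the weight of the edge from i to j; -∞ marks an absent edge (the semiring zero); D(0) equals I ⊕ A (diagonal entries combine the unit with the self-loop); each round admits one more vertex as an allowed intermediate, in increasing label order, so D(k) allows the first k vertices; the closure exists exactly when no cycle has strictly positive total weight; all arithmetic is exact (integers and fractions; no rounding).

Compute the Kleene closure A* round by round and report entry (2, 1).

D(0):
  [0, -∞, -14, -∞]
  [0, 0, -∞, -∞]
  [-∞, 8, 0, -∞]
  [-1, -∞, -∞, 0]
D(1):
  [0, -∞, -14, -∞]
  [0, 0, -14, -∞]
  [-∞, 8, 0, -∞]
  [-1, -∞, -15, 0]
D(2):
  [0, -∞, -14, -∞]
  [0, 0, -14, -∞]
  [8, 8, 0, -∞]
  [-1, -∞, -15, 0]
D(3):
  [0, -6, -14, -∞]
  [0, 0, -14, -∞]
  [8, 8, 0, -∞]
  [-1, -7, -15, 0]
D(4):
  [0, -6, -14, -∞]
  [0, 0, -14, -∞]
  [8, 8, 0, -∞]
  [-1, -7, -15, 0]
Answer: A*[2][1] = 8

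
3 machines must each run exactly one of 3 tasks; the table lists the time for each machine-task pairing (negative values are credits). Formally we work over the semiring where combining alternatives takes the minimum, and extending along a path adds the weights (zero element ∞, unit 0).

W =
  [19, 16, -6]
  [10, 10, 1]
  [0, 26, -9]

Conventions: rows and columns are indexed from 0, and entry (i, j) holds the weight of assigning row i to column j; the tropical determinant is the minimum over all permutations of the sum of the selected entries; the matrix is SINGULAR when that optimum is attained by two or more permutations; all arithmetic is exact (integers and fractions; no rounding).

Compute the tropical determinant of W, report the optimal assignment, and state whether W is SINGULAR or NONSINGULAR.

σ = (0, 1, 2): 19 + 10 + (-9) = 20
σ = (0, 2, 1): 19 + 1 + 26 = 46
σ = (1, 0, 2): 16 + 10 + (-9) = 17
σ = (1, 2, 0): 16 + 1 + 0 = 17
σ = (2, 0, 1): (-6) + 10 + 26 = 30
σ = (2, 1, 0): (-6) + 10 + 0 = 4
Optimal value attained by: σ = (2, 1, 0).
Answer: det⊕(W) = 4; verdict: NONSINGULAR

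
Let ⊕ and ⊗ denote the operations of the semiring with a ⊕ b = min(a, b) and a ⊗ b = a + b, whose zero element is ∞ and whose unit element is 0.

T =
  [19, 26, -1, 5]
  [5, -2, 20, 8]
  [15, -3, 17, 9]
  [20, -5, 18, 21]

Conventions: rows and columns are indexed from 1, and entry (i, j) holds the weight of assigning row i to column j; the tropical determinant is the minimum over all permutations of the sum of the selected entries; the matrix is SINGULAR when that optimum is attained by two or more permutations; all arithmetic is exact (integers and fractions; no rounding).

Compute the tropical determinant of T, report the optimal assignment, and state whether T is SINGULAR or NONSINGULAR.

σ = (1, 2, 3, 4): 19 + (-2) + 17 + 21 = 55
σ = (1, 2, 4, 3): 19 + (-2) + 9 + 18 = 44
σ = (1, 3, 2, 4): 19 + 20 + (-3) + 21 = 57
σ = (1, 3, 4, 2): 19 + 20 + 9 + (-5) = 43
σ = (1, 4, 2, 3): 19 + 8 + (-3) + 18 = 42
σ = (1, 4, 3, 2): 19 + 8 + 17 + (-5) = 39
σ = (2, 1, 3, 4): 26 + 5 + 17 + 21 = 69
σ = (2, 1, 4, 3): 26 + 5 + 9 + 18 = 58
σ = (2, 3, 1, 4): 26 + 20 + 15 + 21 = 82
σ = (2, 3, 4, 1): 26 + 20 + 9 + 20 = 75
σ = (2, 4, 1, 3): 26 + 8 + 15 + 18 = 67
σ = (2, 4, 3, 1): 26 + 8 + 17 + 20 = 71
σ = (3, 1, 2, 4): (-1) + 5 + (-3) + 21 = 22
σ = (3, 1, 4, 2): (-1) + 5 + 9 + (-5) = 8
σ = (3, 2, 1, 4): (-1) + (-2) + 15 + 21 = 33
σ = (3, 2, 4, 1): (-1) + (-2) + 9 + 20 = 26
σ = (3, 4, 1, 2): (-1) + 8 + 15 + (-5) = 17
σ = (3, 4, 2, 1): (-1) + 8 + (-3) + 20 = 24
σ = (4, 1, 2, 3): 5 + 5 + (-3) + 18 = 25
σ = (4, 1, 3, 2): 5 + 5 + 17 + (-5) = 22
σ = (4, 2, 1, 3): 5 + (-2) + 15 + 18 = 36
σ = (4, 2, 3, 1): 5 + (-2) + 17 + 20 = 40
σ = (4, 3, 1, 2): 5 + 20 + 15 + (-5) = 35
σ = (4, 3, 2, 1): 5 + 20 + (-3) + 20 = 42
Optimal value attained by: σ = (3, 1, 4, 2).
Answer: det⊕(T) = 8; verdict: NONSINGULAR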